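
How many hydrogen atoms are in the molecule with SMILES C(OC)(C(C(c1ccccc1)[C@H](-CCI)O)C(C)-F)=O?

20

Hydrogens are implicit in SMILES; fill each atom to its normal valence:
  5 × C (aromatic): 1 H each → 5
  4 × C: 1 H each → 4
  2 × C: 3 H each → 6
  2 × C: 2 H each → 4
  2 × O: no H
  1 × C: no H
  1 × C (aromatic): no H
  1 × F: no H
  1 × I: no H
  1 × O: 1 H
  Total hydrogens = 20.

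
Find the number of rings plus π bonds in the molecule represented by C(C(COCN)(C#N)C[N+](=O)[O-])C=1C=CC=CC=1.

7

Molecular formula from the SMILES: C12H15N3O3.
DoU = (2C + 2 + N − H − X)/2 = (2·12 + 2 + 3 − 15 − 0)/2 = 14/2 = 7.
(Structurally: 1 ring(s) + 6 π bond(s) = 7.)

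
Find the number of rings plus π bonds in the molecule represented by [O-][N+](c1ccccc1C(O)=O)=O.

6

Molecular formula from the SMILES: C7H5NO4.
DoU = (2C + 2 + N − H − X)/2 = (2·7 + 2 + 1 − 5 − 0)/2 = 12/2 = 6.
(Structurally: 1 ring(s) + 5 π bond(s) = 6.)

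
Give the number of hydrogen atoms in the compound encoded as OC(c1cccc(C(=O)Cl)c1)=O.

Hydrogens are implicit in SMILES; fill each atom to its normal valence:
  4 × C (aromatic): 1 H each → 4
  2 × C (aromatic): no H
  2 × C: no H
  2 × O: no H
  1 × Cl: no H
  1 × O: 1 H
  Total hydrogens = 5.

5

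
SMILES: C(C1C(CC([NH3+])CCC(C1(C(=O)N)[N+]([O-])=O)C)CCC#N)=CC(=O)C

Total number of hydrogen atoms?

27

Hydrogens are implicit in SMILES; fill each atom to its normal valence:
  6 × C: 1 H each → 6
  5 × C: 2 H each → 10
  4 × C: no H
  3 × O: no H
  2 × C: 3 H each → 6
  1 × N (charge +1): 3 H
  1 × N: 2 H
  1 × N: no H
  1 × N (charge +1): no H
  1 × O (charge -1): no H
  Total hydrogens = 27.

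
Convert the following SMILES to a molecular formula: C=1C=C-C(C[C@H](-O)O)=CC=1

C8H10O2

Heavy atoms from the SMILES: 8 C, 2 O.
Implicit hydrogens by atom environment:
  5 × C (aromatic): 1 H each → 5
  2 × O: 1 H each → 2
  1 × C: 2 H
  1 × C: 1 H
  1 × C (aromatic): no H
  Total hydrogens = 10.
Molecular formula: C8H10O2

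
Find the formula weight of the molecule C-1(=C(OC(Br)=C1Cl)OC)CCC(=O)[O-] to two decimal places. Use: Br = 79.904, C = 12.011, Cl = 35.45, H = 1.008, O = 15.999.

Molecular formula: C8H7BrClO4-.
M = 1×79.904 + 8×12.011 + 1×35.45 + 7×1.008 + 4×15.999 = 282.49 g/mol.

282.49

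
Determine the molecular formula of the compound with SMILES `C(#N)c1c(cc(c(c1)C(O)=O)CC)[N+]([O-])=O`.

Heavy atoms from the SMILES: 10 C, 2 N, 4 O.
Implicit hydrogens by atom environment:
  4 × C (aromatic): no H
  2 × C (aromatic): 1 H each → 2
  2 × C: no H
  2 × O: no H
  1 × C: 3 H
  1 × C: 2 H
  1 × N (charge +1): no H
  1 × N: no H
  1 × O: 1 H
  1 × O (charge -1): no H
  Total hydrogens = 8.
Molecular formula: C10H8N2O4

C10H8N2O4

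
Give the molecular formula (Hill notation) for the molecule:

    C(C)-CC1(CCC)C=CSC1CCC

Heavy atoms from the SMILES: 13 C, 1 S.
Implicit hydrogens by atom environment:
  6 × C: 2 H each → 12
  3 × C: 3 H each → 9
  3 × C: 1 H each → 3
  1 × C: no H
  1 × S: no H
  Total hydrogens = 24.
Molecular formula: C13H24S

C13H24S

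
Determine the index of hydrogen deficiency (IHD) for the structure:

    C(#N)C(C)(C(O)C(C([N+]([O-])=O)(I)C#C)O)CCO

5

Molecular formula from the SMILES: C10H13IN2O5.
DoU = (2C + 2 + N − H − X)/2 = (2·10 + 2 + 2 − 13 − 1)/2 = 10/2 = 5.
(Structurally: 0 ring(s) + 5 π bond(s) = 5.)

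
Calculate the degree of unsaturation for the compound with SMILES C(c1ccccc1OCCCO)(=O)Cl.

Molecular formula from the SMILES: C10H11ClO3.
DoU = (2C + 2 + N − H − X)/2 = (2·10 + 2 + 0 − 11 − 1)/2 = 10/2 = 5.
(Structurally: 1 ring(s) + 4 π bond(s) = 5.)

5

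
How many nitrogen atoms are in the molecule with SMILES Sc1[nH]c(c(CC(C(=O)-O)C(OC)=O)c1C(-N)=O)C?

The symbol for nitrogen appears 2 times in the SMILES.

2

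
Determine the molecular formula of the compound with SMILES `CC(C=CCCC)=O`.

Heavy atoms from the SMILES: 7 C, 1 O.
Implicit hydrogens by atom environment:
  2 × C: 3 H each → 6
  2 × C: 2 H each → 4
  2 × C: 1 H each → 2
  1 × C: no H
  1 × O: no H
  Total hydrogens = 12.
Molecular formula: C7H12O

C7H12O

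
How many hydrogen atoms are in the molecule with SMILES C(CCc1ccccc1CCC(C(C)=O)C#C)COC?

24

Hydrogens are implicit in SMILES; fill each atom to its normal valence:
  6 × C: 2 H each → 12
  4 × C (aromatic): 1 H each → 4
  2 × C: 3 H each → 6
  2 × C: 1 H each → 2
  2 × C (aromatic): no H
  2 × C: no H
  2 × O: no H
  Total hydrogens = 24.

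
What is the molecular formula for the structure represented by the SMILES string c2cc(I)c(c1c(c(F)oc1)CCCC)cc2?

C14H14FIO

Heavy atoms from the SMILES: 14 C, 1 F, 1 I, 1 O.
Implicit hydrogens by atom environment:
  5 × C (aromatic): 1 H each → 5
  5 × C (aromatic): no H
  3 × C: 2 H each → 6
  1 × C: 3 H
  1 × F: no H
  1 × I: no H
  1 × O (aromatic): no H
  Total hydrogens = 14.
Molecular formula: C14H14FIO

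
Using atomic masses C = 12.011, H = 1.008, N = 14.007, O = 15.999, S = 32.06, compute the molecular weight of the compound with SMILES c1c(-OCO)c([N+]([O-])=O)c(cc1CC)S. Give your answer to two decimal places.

Molecular formula: C9H11NO4S.
M = 9×12.011 + 11×1.008 + 1×14.007 + 4×15.999 + 1×32.06 = 229.25 g/mol.

229.25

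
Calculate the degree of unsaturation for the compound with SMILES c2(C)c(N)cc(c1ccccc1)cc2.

8

Molecular formula from the SMILES: C13H13N.
DoU = (2C + 2 + N − H − X)/2 = (2·13 + 2 + 1 − 13 − 0)/2 = 16/2 = 8.
(Structurally: 2 ring(s) + 6 π bond(s) = 8.)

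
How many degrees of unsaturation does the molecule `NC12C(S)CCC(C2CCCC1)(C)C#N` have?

Molecular formula from the SMILES: C12H20N2S.
DoU = (2C + 2 + N − H − X)/2 = (2·12 + 2 + 2 − 20 − 0)/2 = 8/2 = 4.
(Structurally: 2 ring(s) + 2 π bond(s) = 4.)

4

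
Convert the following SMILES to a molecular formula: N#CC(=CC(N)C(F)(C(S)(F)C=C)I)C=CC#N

C11H10F2IN3S

Heavy atoms from the SMILES: 11 C, 2 F, 1 I, 3 N, 1 S.
Implicit hydrogens by atom environment:
  5 × C: 1 H each → 5
  5 × C: no H
  2 × F: no H
  2 × N: no H
  1 × C: 2 H
  1 × I: no H
  1 × N: 2 H
  1 × S: 1 H
  Total hydrogens = 10.
Molecular formula: C11H10F2IN3S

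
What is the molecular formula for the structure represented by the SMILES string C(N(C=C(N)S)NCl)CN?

C4H11ClN4S

Heavy atoms from the SMILES: 4 C, 1 Cl, 4 N, 1 S.
Implicit hydrogens by atom environment:
  2 × C: 2 H each → 4
  2 × N: 2 H each → 4
  1 × C: 1 H
  1 × C: no H
  1 × Cl: no H
  1 × N: 1 H
  1 × N: no H
  1 × S: 1 H
  Total hydrogens = 11.
Molecular formula: C4H11ClN4S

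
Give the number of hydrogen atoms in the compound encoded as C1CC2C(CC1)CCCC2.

Hydrogens are implicit in SMILES; fill each atom to its normal valence:
  8 × C: 2 H each → 16
  2 × C: 1 H each → 2
  Total hydrogens = 18.

18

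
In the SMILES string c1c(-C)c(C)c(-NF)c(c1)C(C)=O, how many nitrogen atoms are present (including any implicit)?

1

The symbol for nitrogen appears 1 time in the SMILES.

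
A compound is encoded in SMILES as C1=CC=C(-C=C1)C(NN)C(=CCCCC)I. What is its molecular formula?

Heavy atoms from the SMILES: 13 C, 1 I, 2 N.
Implicit hydrogens by atom environment:
  5 × C (aromatic): 1 H each → 5
  3 × C: 2 H each → 6
  2 × C: 1 H each → 2
  1 × C: 3 H
  1 × C: no H
  1 × C (aromatic): no H
  1 × I: no H
  1 × N: 2 H
  1 × N: 1 H
  Total hydrogens = 19.
Molecular formula: C13H19IN2

C13H19IN2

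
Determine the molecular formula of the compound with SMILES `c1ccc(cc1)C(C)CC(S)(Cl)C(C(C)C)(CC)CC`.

Heavy atoms from the SMILES: 18 C, 1 Cl, 1 S.
Implicit hydrogens by atom environment:
  5 × C: 3 H each → 15
  5 × C (aromatic): 1 H each → 5
  3 × C: 2 H each → 6
  2 × C: 1 H each → 2
  2 × C: no H
  1 × C (aromatic): no H
  1 × Cl: no H
  1 × S: 1 H
  Total hydrogens = 29.
Molecular formula: C18H29ClS

C18H29ClS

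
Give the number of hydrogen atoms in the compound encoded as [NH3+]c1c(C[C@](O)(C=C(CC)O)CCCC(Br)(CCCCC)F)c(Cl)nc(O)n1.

Hydrogens are implicit in SMILES; fill each atom to its normal valence:
  9 × C: 2 H each → 18
  4 × C (aromatic): no H
  3 × C: no H
  3 × O: 1 H each → 3
  2 × C: 3 H each → 6
  2 × N (aromatic): no H
  1 × Br: no H
  1 × C: 1 H
  1 × Cl: no H
  1 × F: no H
  1 × N (charge +1): 3 H
  Total hydrogens = 31.

31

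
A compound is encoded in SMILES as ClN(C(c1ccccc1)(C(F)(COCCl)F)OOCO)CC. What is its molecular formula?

C13H17Cl2F2NO4

Heavy atoms from the SMILES: 13 C, 2 Cl, 2 F, 1 N, 4 O.
Implicit hydrogens by atom environment:
  5 × C (aromatic): 1 H each → 5
  4 × C: 2 H each → 8
  3 × O: no H
  2 × C: no H
  2 × Cl: no H
  2 × F: no H
  1 × C: 3 H
  1 × C (aromatic): no H
  1 × N: no H
  1 × O: 1 H
  Total hydrogens = 17.
Molecular formula: C13H17Cl2F2NO4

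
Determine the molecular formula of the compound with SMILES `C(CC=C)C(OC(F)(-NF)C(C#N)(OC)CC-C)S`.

Heavy atoms from the SMILES: 12 C, 2 F, 2 N, 2 O, 1 S.
Implicit hydrogens by atom environment:
  5 × C: 2 H each → 10
  3 × C: no H
  2 × C: 3 H each → 6
  2 × C: 1 H each → 2
  2 × F: no H
  2 × O: no H
  1 × N: 1 H
  1 × N: no H
  1 × S: 1 H
  Total hydrogens = 20.
Molecular formula: C12H20F2N2O2S

C12H20F2N2O2S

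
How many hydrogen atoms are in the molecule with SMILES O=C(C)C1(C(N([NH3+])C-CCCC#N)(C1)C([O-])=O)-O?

Hydrogens are implicit in SMILES; fill each atom to its normal valence:
  5 × C: 2 H each → 10
  5 × C: no H
  2 × N: no H
  2 × O: no H
  1 × C: 3 H
  1 × N (charge +1): 3 H
  1 × O: 1 H
  1 × O (charge -1): no H
  Total hydrogens = 17.

17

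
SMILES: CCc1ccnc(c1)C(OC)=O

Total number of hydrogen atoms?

Hydrogens are implicit in SMILES; fill each atom to its normal valence:
  3 × C (aromatic): 1 H each → 3
  2 × C: 3 H each → 6
  2 × C (aromatic): no H
  2 × O: no H
  1 × C: 2 H
  1 × C: no H
  1 × N (aromatic): no H
  Total hydrogens = 11.

11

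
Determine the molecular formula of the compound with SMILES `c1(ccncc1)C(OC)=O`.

Heavy atoms from the SMILES: 7 C, 1 N, 2 O.
Implicit hydrogens by atom environment:
  4 × C (aromatic): 1 H each → 4
  2 × O: no H
  1 × C: 3 H
  1 × C (aromatic): no H
  1 × C: no H
  1 × N (aromatic): no H
  Total hydrogens = 7.
Molecular formula: C7H7NO2

C7H7NO2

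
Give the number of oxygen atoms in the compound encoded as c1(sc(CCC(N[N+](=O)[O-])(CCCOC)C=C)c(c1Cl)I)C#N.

3

The symbol for oxygen appears 3 times in the SMILES.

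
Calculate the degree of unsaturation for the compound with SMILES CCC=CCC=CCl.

Molecular formula from the SMILES: C7H11Cl.
DoU = (2C + 2 + N − H − X)/2 = (2·7 + 2 + 0 − 11 − 1)/2 = 4/2 = 2.
(Structurally: 0 ring(s) + 2 π bond(s) = 2.)

2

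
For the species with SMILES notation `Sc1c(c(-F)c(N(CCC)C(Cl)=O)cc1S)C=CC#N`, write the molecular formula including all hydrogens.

C13H12ClFN2OS2

Heavy atoms from the SMILES: 13 C, 1 Cl, 1 F, 2 N, 1 O, 2 S.
Implicit hydrogens by atom environment:
  5 × C (aromatic): no H
  2 × C: 2 H each → 4
  2 × C: 1 H each → 2
  2 × C: no H
  2 × N: no H
  2 × S: 1 H each → 2
  1 × C: 3 H
  1 × C (aromatic): 1 H
  1 × Cl: no H
  1 × F: no H
  1 × O: no H
  Total hydrogens = 12.
Molecular formula: C13H12ClFN2OS2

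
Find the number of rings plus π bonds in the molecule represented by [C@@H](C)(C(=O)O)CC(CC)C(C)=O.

Molecular formula from the SMILES: C9H16O3.
DoU = (2C + 2 + N − H − X)/2 = (2·9 + 2 + 0 − 16 − 0)/2 = 4/2 = 2.
(Structurally: 0 ring(s) + 2 π bond(s) = 2.)

2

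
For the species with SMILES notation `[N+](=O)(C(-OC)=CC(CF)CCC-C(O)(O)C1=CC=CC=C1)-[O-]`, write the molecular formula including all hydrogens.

Heavy atoms from the SMILES: 15 C, 1 F, 1 N, 5 O.
Implicit hydrogens by atom environment:
  5 × C (aromatic): 1 H each → 5
  4 × C: 2 H each → 8
  2 × C: 1 H each → 2
  2 × C: no H
  2 × O: 1 H each → 2
  2 × O: no H
  1 × C: 3 H
  1 × C (aromatic): no H
  1 × F: no H
  1 × N (charge +1): no H
  1 × O (charge -1): no H
  Total hydrogens = 20.
Molecular formula: C15H20FNO5

C15H20FNO5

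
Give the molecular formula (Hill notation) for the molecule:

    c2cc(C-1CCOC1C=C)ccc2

Heavy atoms from the SMILES: 12 C, 1 O.
Implicit hydrogens by atom environment:
  5 × C (aromatic): 1 H each → 5
  3 × C: 2 H each → 6
  3 × C: 1 H each → 3
  1 × C (aromatic): no H
  1 × O: no H
  Total hydrogens = 14.
Molecular formula: C12H14O

C12H14O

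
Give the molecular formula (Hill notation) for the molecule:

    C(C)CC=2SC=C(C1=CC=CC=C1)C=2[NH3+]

C13H16NS+

Heavy atoms from the SMILES: 13 C, 1 N, 1 S.
Implicit hydrogens by atom environment:
  6 × C (aromatic): 1 H each → 6
  4 × C (aromatic): no H
  2 × C: 2 H each → 4
  1 × C: 3 H
  1 × N (charge +1): 3 H
  1 × S (aromatic): no H
  Total hydrogens = 16.
Net charge +1.
Molecular formula: C13H16NS+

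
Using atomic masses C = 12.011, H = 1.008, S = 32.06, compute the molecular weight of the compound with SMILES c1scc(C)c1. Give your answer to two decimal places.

98.16

Molecular formula: C5H6S.
M = 5×12.011 + 6×1.008 + 1×32.06 = 98.16 g/mol.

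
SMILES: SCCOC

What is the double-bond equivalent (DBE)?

Molecular formula from the SMILES: C3H8OS.
DoU = (2C + 2 + N − H − X)/2 = (2·3 + 2 + 0 − 8 − 0)/2 = 0/2 = 0.
(Structurally: 0 ring(s) + 0 π bond(s) = 0.)

0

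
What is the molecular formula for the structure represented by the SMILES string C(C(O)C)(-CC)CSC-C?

C8H18OS

Heavy atoms from the SMILES: 8 C, 1 O, 1 S.
Implicit hydrogens by atom environment:
  3 × C: 3 H each → 9
  3 × C: 2 H each → 6
  2 × C: 1 H each → 2
  1 × O: 1 H
  1 × S: no H
  Total hydrogens = 18.
Molecular formula: C8H18OS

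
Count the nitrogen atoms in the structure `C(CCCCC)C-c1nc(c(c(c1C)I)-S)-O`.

1

The symbol for nitrogen appears 1 time in the SMILES.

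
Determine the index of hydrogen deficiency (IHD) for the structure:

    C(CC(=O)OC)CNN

1

Molecular formula from the SMILES: C5H12N2O2.
DoU = (2C + 2 + N − H − X)/2 = (2·5 + 2 + 2 − 12 − 0)/2 = 2/2 = 1.
(Structurally: 0 ring(s) + 1 π bond(s) = 1.)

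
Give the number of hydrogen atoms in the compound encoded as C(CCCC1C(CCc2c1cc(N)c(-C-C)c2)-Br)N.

25

Hydrogens are implicit in SMILES; fill each atom to its normal valence:
  7 × C: 2 H each → 14
  4 × C (aromatic): no H
  2 × C (aromatic): 1 H each → 2
  2 × C: 1 H each → 2
  2 × N: 2 H each → 4
  1 × Br: no H
  1 × C: 3 H
  Total hydrogens = 25.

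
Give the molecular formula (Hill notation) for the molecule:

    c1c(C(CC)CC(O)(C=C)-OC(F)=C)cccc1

C15H19FO2

Heavy atoms from the SMILES: 15 C, 1 F, 2 O.
Implicit hydrogens by atom environment:
  5 × C (aromatic): 1 H each → 5
  4 × C: 2 H each → 8
  2 × C: 1 H each → 2
  2 × C: no H
  1 × C: 3 H
  1 × C (aromatic): no H
  1 × F: no H
  1 × O: 1 H
  1 × O: no H
  Total hydrogens = 19.
Molecular formula: C15H19FO2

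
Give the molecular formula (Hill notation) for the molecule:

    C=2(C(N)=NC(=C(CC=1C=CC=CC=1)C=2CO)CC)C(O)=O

C16H18N2O3

Heavy atoms from the SMILES: 16 C, 2 N, 3 O.
Implicit hydrogens by atom environment:
  6 × C (aromatic): no H
  5 × C (aromatic): 1 H each → 5
  3 × C: 2 H each → 6
  2 × O: 1 H each → 2
  1 × C: 3 H
  1 × C: no H
  1 × N: 2 H
  1 × N (aromatic): no H
  1 × O: no H
  Total hydrogens = 18.
Molecular formula: C16H18N2O3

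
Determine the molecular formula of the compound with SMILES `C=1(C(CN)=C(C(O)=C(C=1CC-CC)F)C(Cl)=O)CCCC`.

Heavy atoms from the SMILES: 16 C, 1 Cl, 1 F, 1 N, 2 O.
Implicit hydrogens by atom environment:
  7 × C: 2 H each → 14
  6 × C (aromatic): no H
  2 × C: 3 H each → 6
  1 × C: no H
  1 × Cl: no H
  1 × F: no H
  1 × N: 2 H
  1 × O: 1 H
  1 × O: no H
  Total hydrogens = 23.
Molecular formula: C16H23ClFNO2

C16H23ClFNO2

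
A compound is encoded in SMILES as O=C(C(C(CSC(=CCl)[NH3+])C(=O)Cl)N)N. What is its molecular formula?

C7H12Cl2N3O2S+

Heavy atoms from the SMILES: 7 C, 2 Cl, 3 N, 2 O, 1 S.
Implicit hydrogens by atom environment:
  3 × C: 1 H each → 3
  3 × C: no H
  2 × Cl: no H
  2 × N: 2 H each → 4
  2 × O: no H
  1 × C: 2 H
  1 × N (charge +1): 3 H
  1 × S: no H
  Total hydrogens = 12.
Net charge +1.
Molecular formula: C7H12Cl2N3O2S+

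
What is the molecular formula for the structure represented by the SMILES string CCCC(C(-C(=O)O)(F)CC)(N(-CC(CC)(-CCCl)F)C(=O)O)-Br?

C15H25BrClF2NO4

Heavy atoms from the SMILES: 1 Br, 15 C, 1 Cl, 2 F, 1 N, 4 O.
Implicit hydrogens by atom environment:
  7 × C: 2 H each → 14
  5 × C: no H
  3 × C: 3 H each → 9
  2 × F: no H
  2 × O: 1 H each → 2
  2 × O: no H
  1 × Br: no H
  1 × Cl: no H
  1 × N: no H
  Total hydrogens = 25.
Molecular formula: C15H25BrClF2NO4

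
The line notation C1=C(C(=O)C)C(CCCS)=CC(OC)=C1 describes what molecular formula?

C12H16O2S

Heavy atoms from the SMILES: 12 C, 2 O, 1 S.
Implicit hydrogens by atom environment:
  3 × C: 2 H each → 6
  3 × C (aromatic): 1 H each → 3
  3 × C (aromatic): no H
  2 × C: 3 H each → 6
  2 × O: no H
  1 × C: no H
  1 × S: 1 H
  Total hydrogens = 16.
Molecular formula: C12H16O2S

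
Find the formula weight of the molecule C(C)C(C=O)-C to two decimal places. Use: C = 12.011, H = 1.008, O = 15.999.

86.13

Molecular formula: C5H10O.
M = 5×12.011 + 10×1.008 + 1×15.999 = 86.13 g/mol.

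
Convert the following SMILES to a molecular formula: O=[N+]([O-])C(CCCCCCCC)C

C10H21NO2

Heavy atoms from the SMILES: 10 C, 1 N, 2 O.
Implicit hydrogens by atom environment:
  7 × C: 2 H each → 14
  2 × C: 3 H each → 6
  1 × C: 1 H
  1 × N (charge +1): no H
  1 × O: no H
  1 × O (charge -1): no H
  Total hydrogens = 21.
Molecular formula: C10H21NO2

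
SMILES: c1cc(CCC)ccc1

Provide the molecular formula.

C9H12

Heavy atoms from the SMILES: 9 C.
Implicit hydrogens by atom environment:
  5 × C (aromatic): 1 H each → 5
  2 × C: 2 H each → 4
  1 × C: 3 H
  1 × C (aromatic): no H
  Total hydrogens = 12.
Molecular formula: C9H12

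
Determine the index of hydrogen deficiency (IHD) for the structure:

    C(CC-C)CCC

0

Molecular formula from the SMILES: C7H16.
DoU = (2C + 2 + N − H − X)/2 = (2·7 + 2 + 0 − 16 − 0)/2 = 0/2 = 0.
(Structurally: 0 ring(s) + 0 π bond(s) = 0.)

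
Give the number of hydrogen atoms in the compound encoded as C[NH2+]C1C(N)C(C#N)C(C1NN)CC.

20

Hydrogens are implicit in SMILES; fill each atom to its normal valence:
  5 × C: 1 H each → 5
  2 × C: 3 H each → 6
  2 × N: 2 H each → 4
  1 × C: 2 H
  1 × C: no H
  1 × N (charge +1): 2 H
  1 × N: 1 H
  1 × N: no H
  Total hydrogens = 20.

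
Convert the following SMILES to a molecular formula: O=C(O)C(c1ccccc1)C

Heavy atoms from the SMILES: 9 C, 2 O.
Implicit hydrogens by atom environment:
  5 × C (aromatic): 1 H each → 5
  1 × C: 3 H
  1 × C: 1 H
  1 × C: no H
  1 × C (aromatic): no H
  1 × O: 1 H
  1 × O: no H
  Total hydrogens = 10.
Molecular formula: C9H10O2

C9H10O2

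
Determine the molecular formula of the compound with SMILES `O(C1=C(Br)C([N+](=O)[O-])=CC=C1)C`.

C7H6BrNO3

Heavy atoms from the SMILES: 1 Br, 7 C, 1 N, 3 O.
Implicit hydrogens by atom environment:
  3 × C (aromatic): 1 H each → 3
  3 × C (aromatic): no H
  2 × O: no H
  1 × Br: no H
  1 × C: 3 H
  1 × N (charge +1): no H
  1 × O (charge -1): no H
  Total hydrogens = 6.
Molecular formula: C7H6BrNO3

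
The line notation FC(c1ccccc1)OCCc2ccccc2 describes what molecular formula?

C15H15FO

Heavy atoms from the SMILES: 15 C, 1 F, 1 O.
Implicit hydrogens by atom environment:
  10 × C (aromatic): 1 H each → 10
  2 × C: 2 H each → 4
  2 × C (aromatic): no H
  1 × C: 1 H
  1 × F: no H
  1 × O: no H
  Total hydrogens = 15.
Molecular formula: C15H15FO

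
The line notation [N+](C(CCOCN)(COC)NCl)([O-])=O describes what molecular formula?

C6H14ClN3O4

Heavy atoms from the SMILES: 6 C, 1 Cl, 3 N, 4 O.
Implicit hydrogens by atom environment:
  4 × C: 2 H each → 8
  3 × O: no H
  1 × C: 3 H
  1 × C: no H
  1 × Cl: no H
  1 × N: 2 H
  1 × N: 1 H
  1 × N (charge +1): no H
  1 × O (charge -1): no H
  Total hydrogens = 14.
Molecular formula: C6H14ClN3O4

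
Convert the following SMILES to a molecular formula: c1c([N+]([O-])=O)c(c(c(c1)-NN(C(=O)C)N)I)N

Heavy atoms from the SMILES: 8 C, 1 I, 5 N, 3 O.
Implicit hydrogens by atom environment:
  4 × C (aromatic): no H
  2 × C (aromatic): 1 H each → 2
  2 × N: 2 H each → 4
  2 × O: no H
  1 × C: 3 H
  1 × C: no H
  1 × I: no H
  1 × N: 1 H
  1 × N: no H
  1 × N (charge +1): no H
  1 × O (charge -1): no H
  Total hydrogens = 10.
Molecular formula: C8H10IN5O3

C8H10IN5O3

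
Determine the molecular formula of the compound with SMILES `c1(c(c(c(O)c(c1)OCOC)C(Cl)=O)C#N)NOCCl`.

Heavy atoms from the SMILES: 11 C, 2 Cl, 2 N, 5 O.
Implicit hydrogens by atom environment:
  5 × C (aromatic): no H
  4 × O: no H
  2 × C: 2 H each → 4
  2 × C: no H
  2 × Cl: no H
  1 × C: 3 H
  1 × C (aromatic): 1 H
  1 × N: 1 H
  1 × N: no H
  1 × O: 1 H
  Total hydrogens = 10.
Molecular formula: C11H10Cl2N2O5

C11H10Cl2N2O5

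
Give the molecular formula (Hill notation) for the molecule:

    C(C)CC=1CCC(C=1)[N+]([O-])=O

Heavy atoms from the SMILES: 8 C, 1 N, 2 O.
Implicit hydrogens by atom environment:
  4 × C: 2 H each → 8
  2 × C: 1 H each → 2
  1 × C: 3 H
  1 × C: no H
  1 × N (charge +1): no H
  1 × O: no H
  1 × O (charge -1): no H
  Total hydrogens = 13.
Molecular formula: C8H13NO2

C8H13NO2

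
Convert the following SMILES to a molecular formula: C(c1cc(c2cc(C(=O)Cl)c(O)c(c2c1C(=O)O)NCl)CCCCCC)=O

Heavy atoms from the SMILES: 19 C, 2 Cl, 1 N, 5 O.
Implicit hydrogens by atom environment:
  8 × C (aromatic): no H
  5 × C: 2 H each → 10
  3 × O: no H
  2 × C (aromatic): 1 H each → 2
  2 × C: no H
  2 × Cl: no H
  2 × O: 1 H each → 2
  1 × C: 3 H
  1 × C: 1 H
  1 × N: 1 H
  Total hydrogens = 19.
Molecular formula: C19H19Cl2NO5

C19H19Cl2NO5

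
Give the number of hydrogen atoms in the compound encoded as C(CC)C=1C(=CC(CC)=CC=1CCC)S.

Hydrogens are implicit in SMILES; fill each atom to its normal valence:
  5 × C: 2 H each → 10
  4 × C (aromatic): no H
  3 × C: 3 H each → 9
  2 × C (aromatic): 1 H each → 2
  1 × S: 1 H
  Total hydrogens = 22.

22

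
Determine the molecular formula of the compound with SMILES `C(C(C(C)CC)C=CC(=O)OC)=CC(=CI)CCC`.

C16H25IO2

Heavy atoms from the SMILES: 16 C, 1 I, 2 O.
Implicit hydrogens by atom environment:
  7 × C: 1 H each → 7
  4 × C: 3 H each → 12
  3 × C: 2 H each → 6
  2 × C: no H
  2 × O: no H
  1 × I: no H
  Total hydrogens = 25.
Molecular formula: C16H25IO2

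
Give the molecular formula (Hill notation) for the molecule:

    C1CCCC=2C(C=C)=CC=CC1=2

Heavy atoms from the SMILES: 12 C.
Implicit hydrogens by atom environment:
  5 × C: 2 H each → 10
  3 × C (aromatic): 1 H each → 3
  3 × C (aromatic): no H
  1 × C: 1 H
  Total hydrogens = 14.
Molecular formula: C12H14

C12H14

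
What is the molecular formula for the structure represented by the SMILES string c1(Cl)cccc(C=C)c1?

C8H7Cl

Heavy atoms from the SMILES: 8 C, 1 Cl.
Implicit hydrogens by atom environment:
  4 × C (aromatic): 1 H each → 4
  2 × C (aromatic): no H
  1 × C: 2 H
  1 × C: 1 H
  1 × Cl: no H
  Total hydrogens = 7.
Molecular formula: C8H7Cl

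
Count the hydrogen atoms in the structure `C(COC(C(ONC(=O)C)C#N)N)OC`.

15

Hydrogens are implicit in SMILES; fill each atom to its normal valence:
  4 × O: no H
  2 × C: 3 H each → 6
  2 × C: 2 H each → 4
  2 × C: 1 H each → 2
  2 × C: no H
  1 × N: 2 H
  1 × N: 1 H
  1 × N: no H
  Total hydrogens = 15.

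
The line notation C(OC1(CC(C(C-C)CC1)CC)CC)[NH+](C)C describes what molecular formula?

Heavy atoms from the SMILES: 15 C, 1 N, 1 O.
Implicit hydrogens by atom environment:
  7 × C: 2 H each → 14
  5 × C: 3 H each → 15
  2 × C: 1 H each → 2
  1 × C: no H
  1 × N (charge +1): 1 H
  1 × O: no H
  Total hydrogens = 32.
Net charge +1.
Molecular formula: C15H32NO+

C15H32NO+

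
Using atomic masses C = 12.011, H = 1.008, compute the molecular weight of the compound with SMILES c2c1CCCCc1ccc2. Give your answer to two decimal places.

Molecular formula: C10H12.
M = 10×12.011 + 12×1.008 = 132.21 g/mol.

132.21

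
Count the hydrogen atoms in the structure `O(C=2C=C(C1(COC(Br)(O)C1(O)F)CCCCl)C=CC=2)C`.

17

Hydrogens are implicit in SMILES; fill each atom to its normal valence:
  4 × C: 2 H each → 8
  4 × C (aromatic): 1 H each → 4
  3 × C: no H
  2 × C (aromatic): no H
  2 × O: 1 H each → 2
  2 × O: no H
  1 × Br: no H
  1 × C: 3 H
  1 × Cl: no H
  1 × F: no H
  Total hydrogens = 17.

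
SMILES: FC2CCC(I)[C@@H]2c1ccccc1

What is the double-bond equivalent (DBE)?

5

Molecular formula from the SMILES: C11H12FI.
DoU = (2C + 2 + N − H − X)/2 = (2·11 + 2 + 0 − 12 − 2)/2 = 10/2 = 5.
(Structurally: 2 ring(s) + 3 π bond(s) = 5.)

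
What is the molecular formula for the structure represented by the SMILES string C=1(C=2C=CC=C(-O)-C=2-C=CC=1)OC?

C11H10O2

Heavy atoms from the SMILES: 11 C, 2 O.
Implicit hydrogens by atom environment:
  6 × C (aromatic): 1 H each → 6
  4 × C (aromatic): no H
  1 × C: 3 H
  1 × O: 1 H
  1 × O: no H
  Total hydrogens = 10.
Molecular formula: C11H10O2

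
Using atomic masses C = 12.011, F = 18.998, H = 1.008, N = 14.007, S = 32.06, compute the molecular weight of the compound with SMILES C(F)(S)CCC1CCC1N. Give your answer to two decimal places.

163.25

Molecular formula: C7H14FNS.
M = 7×12.011 + 1×18.998 + 14×1.008 + 1×14.007 + 1×32.06 = 163.25 g/mol.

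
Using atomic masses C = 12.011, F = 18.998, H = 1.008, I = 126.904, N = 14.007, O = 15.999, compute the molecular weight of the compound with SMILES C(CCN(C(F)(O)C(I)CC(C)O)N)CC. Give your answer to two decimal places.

348.20

Molecular formula: C10H22FIN2O2.
M = 10×12.011 + 1×18.998 + 22×1.008 + 1×126.904 + 2×14.007 + 2×15.999 = 348.20 g/mol.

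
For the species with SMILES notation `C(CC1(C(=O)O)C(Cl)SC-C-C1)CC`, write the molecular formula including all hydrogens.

Heavy atoms from the SMILES: 10 C, 1 Cl, 2 O, 1 S.
Implicit hydrogens by atom environment:
  6 × C: 2 H each → 12
  2 × C: no H
  1 × C: 3 H
  1 × C: 1 H
  1 × Cl: no H
  1 × O: 1 H
  1 × O: no H
  1 × S: no H
  Total hydrogens = 17.
Molecular formula: C10H17ClO2S

C10H17ClO2S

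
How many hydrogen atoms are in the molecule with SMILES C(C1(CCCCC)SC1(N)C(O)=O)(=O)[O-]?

14

Hydrogens are implicit in SMILES; fill each atom to its normal valence:
  4 × C: 2 H each → 8
  4 × C: no H
  2 × O: no H
  1 × C: 3 H
  1 × N: 2 H
  1 × O: 1 H
  1 × O (charge -1): no H
  1 × S: no H
  Total hydrogens = 14.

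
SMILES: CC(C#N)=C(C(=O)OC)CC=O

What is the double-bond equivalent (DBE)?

Molecular formula from the SMILES: C8H9NO3.
DoU = (2C + 2 + N − H − X)/2 = (2·8 + 2 + 1 − 9 − 0)/2 = 10/2 = 5.
(Structurally: 0 ring(s) + 5 π bond(s) = 5.)

5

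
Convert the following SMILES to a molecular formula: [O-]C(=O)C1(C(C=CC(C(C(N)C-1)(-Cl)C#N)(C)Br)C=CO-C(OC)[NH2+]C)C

Heavy atoms from the SMILES: 1 Br, 17 C, 1 Cl, 3 N, 4 O.
Implicit hydrogens by atom environment:
  7 × C: 1 H each → 7
  5 × C: no H
  4 × C: 3 H each → 12
  3 × O: no H
  1 × Br: no H
  1 × C: 2 H
  1 × Cl: no H
  1 × N: 2 H
  1 × N (charge +1): 2 H
  1 × N: no H
  1 × O (charge -1): no H
  Total hydrogens = 25.
Molecular formula: C17H25BrClN3O4

C17H25BrClN3O4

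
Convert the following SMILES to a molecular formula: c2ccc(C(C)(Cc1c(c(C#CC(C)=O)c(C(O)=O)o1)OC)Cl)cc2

C19H17ClO5

Heavy atoms from the SMILES: 19 C, 1 Cl, 5 O.
Implicit hydrogens by atom environment:
  5 × C (aromatic): 1 H each → 5
  5 × C (aromatic): no H
  5 × C: no H
  3 × C: 3 H each → 9
  3 × O: no H
  1 × C: 2 H
  1 × Cl: no H
  1 × O: 1 H
  1 × O (aromatic): no H
  Total hydrogens = 17.
Molecular formula: C19H17ClO5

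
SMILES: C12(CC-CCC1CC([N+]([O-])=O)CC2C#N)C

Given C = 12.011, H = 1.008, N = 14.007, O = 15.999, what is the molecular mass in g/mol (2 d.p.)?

Molecular formula: C12H18N2O2.
M = 12×12.011 + 18×1.008 + 2×14.007 + 2×15.999 = 222.29 g/mol.

222.29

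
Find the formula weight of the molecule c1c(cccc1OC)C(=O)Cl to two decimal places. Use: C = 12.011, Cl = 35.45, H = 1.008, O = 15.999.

170.59

Molecular formula: C8H7ClO2.
M = 8×12.011 + 1×35.45 + 7×1.008 + 2×15.999 = 170.59 g/mol.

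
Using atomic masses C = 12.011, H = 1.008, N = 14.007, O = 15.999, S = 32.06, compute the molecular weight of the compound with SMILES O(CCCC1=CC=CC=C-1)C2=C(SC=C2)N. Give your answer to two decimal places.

233.33

Molecular formula: C13H15NOS.
M = 13×12.011 + 15×1.008 + 1×14.007 + 1×15.999 + 1×32.06 = 233.33 g/mol.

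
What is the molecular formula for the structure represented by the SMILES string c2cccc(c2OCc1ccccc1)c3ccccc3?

C19H16O

Heavy atoms from the SMILES: 19 C, 1 O.
Implicit hydrogens by atom environment:
  14 × C (aromatic): 1 H each → 14
  4 × C (aromatic): no H
  1 × C: 2 H
  1 × O: no H
  Total hydrogens = 16.
Molecular formula: C19H16O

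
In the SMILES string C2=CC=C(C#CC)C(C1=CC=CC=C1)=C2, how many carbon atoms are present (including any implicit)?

The symbol for carbon appears 15 times in the SMILES.

15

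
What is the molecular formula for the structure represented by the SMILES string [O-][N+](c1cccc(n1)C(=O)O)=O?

C6H4N2O4

Heavy atoms from the SMILES: 6 C, 2 N, 4 O.
Implicit hydrogens by atom environment:
  3 × C (aromatic): 1 H each → 3
  2 × C (aromatic): no H
  2 × O: no H
  1 × C: no H
  1 × N (aromatic): no H
  1 × N (charge +1): no H
  1 × O: 1 H
  1 × O (charge -1): no H
  Total hydrogens = 4.
Molecular formula: C6H4N2O4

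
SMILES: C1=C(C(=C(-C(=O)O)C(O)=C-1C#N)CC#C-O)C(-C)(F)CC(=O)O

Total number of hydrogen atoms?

12

Hydrogens are implicit in SMILES; fill each atom to its normal valence:
  6 × C: no H
  5 × C (aromatic): no H
  4 × O: 1 H each → 4
  2 × C: 2 H each → 4
  2 × O: no H
  1 × C: 3 H
  1 × C (aromatic): 1 H
  1 × F: no H
  1 × N: no H
  Total hydrogens = 12.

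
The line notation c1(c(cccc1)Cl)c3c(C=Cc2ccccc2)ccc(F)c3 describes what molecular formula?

Heavy atoms from the SMILES: 20 C, 1 Cl, 1 F.
Implicit hydrogens by atom environment:
  12 × C (aromatic): 1 H each → 12
  6 × C (aromatic): no H
  2 × C: 1 H each → 2
  1 × Cl: no H
  1 × F: no H
  Total hydrogens = 14.
Molecular formula: C20H14ClF

C20H14ClF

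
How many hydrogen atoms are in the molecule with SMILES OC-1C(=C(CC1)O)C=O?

Hydrogens are implicit in SMILES; fill each atom to its normal valence:
  2 × C: 2 H each → 4
  2 × C: 1 H each → 2
  2 × C: no H
  2 × O: 1 H each → 2
  1 × O: no H
  Total hydrogens = 8.

8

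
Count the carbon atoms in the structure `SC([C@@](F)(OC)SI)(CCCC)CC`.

9

The symbol for carbon appears 9 times in the SMILES.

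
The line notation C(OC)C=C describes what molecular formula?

C4H8O

Heavy atoms from the SMILES: 4 C, 1 O.
Implicit hydrogens by atom environment:
  2 × C: 2 H each → 4
  1 × C: 3 H
  1 × C: 1 H
  1 × O: no H
  Total hydrogens = 8.
Molecular formula: C4H8O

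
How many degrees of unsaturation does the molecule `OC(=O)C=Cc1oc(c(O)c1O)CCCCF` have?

Molecular formula from the SMILES: C11H13FO5.
DoU = (2C + 2 + N − H − X)/2 = (2·11 + 2 + 0 − 13 − 1)/2 = 10/2 = 5.
(Structurally: 1 ring(s) + 4 π bond(s) = 5.)

5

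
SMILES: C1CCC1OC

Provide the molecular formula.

Heavy atoms from the SMILES: 5 C, 1 O.
Implicit hydrogens by atom environment:
  3 × C: 2 H each → 6
  1 × C: 3 H
  1 × C: 1 H
  1 × O: no H
  Total hydrogens = 10.
Molecular formula: C5H10O

C5H10O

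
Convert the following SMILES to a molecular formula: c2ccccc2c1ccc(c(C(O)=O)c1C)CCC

Heavy atoms from the SMILES: 17 C, 2 O.
Implicit hydrogens by atom environment:
  7 × C (aromatic): 1 H each → 7
  5 × C (aromatic): no H
  2 × C: 3 H each → 6
  2 × C: 2 H each → 4
  1 × C: no H
  1 × O: 1 H
  1 × O: no H
  Total hydrogens = 18.
Molecular formula: C17H18O2

C17H18O2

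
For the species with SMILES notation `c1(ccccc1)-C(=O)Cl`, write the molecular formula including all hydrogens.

Heavy atoms from the SMILES: 7 C, 1 Cl, 1 O.
Implicit hydrogens by atom environment:
  5 × C (aromatic): 1 H each → 5
  1 × C (aromatic): no H
  1 × C: no H
  1 × Cl: no H
  1 × O: no H
  Total hydrogens = 5.
Molecular formula: C7H5ClO

C7H5ClO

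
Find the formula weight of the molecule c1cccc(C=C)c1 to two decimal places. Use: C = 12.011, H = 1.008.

104.15

Molecular formula: C8H8.
M = 8×12.011 + 8×1.008 = 104.15 g/mol.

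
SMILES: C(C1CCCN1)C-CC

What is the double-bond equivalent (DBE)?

1

Molecular formula from the SMILES: C8H17N.
DoU = (2C + 2 + N − H − X)/2 = (2·8 + 2 + 1 − 17 − 0)/2 = 2/2 = 1.
(Structurally: 1 ring(s) + 0 π bond(s) = 1.)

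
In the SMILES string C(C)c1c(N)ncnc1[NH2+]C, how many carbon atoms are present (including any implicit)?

The symbol for carbon appears 7 times in the SMILES. Lowercase c denotes aromatic carbon and counts toward C.

7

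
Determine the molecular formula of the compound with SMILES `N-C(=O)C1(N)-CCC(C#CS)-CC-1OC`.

Heavy atoms from the SMILES: 10 C, 2 N, 2 O, 1 S.
Implicit hydrogens by atom environment:
  4 × C: no H
  3 × C: 2 H each → 6
  2 × C: 1 H each → 2
  2 × N: 2 H each → 4
  2 × O: no H
  1 × C: 3 H
  1 × S: 1 H
  Total hydrogens = 16.
Molecular formula: C10H16N2O2S

C10H16N2O2S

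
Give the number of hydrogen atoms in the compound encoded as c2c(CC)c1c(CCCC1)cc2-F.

Hydrogens are implicit in SMILES; fill each atom to its normal valence:
  5 × C: 2 H each → 10
  4 × C (aromatic): no H
  2 × C (aromatic): 1 H each → 2
  1 × C: 3 H
  1 × F: no H
  Total hydrogens = 15.

15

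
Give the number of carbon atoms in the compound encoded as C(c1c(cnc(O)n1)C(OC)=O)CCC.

The symbol for carbon appears 10 times in the SMILES. Lowercase c denotes aromatic carbon and counts toward C.

10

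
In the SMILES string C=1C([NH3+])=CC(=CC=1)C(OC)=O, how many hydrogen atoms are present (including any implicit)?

Hydrogens are implicit in SMILES; fill each atom to its normal valence:
  4 × C (aromatic): 1 H each → 4
  2 × C (aromatic): no H
  2 × O: no H
  1 × C: 3 H
  1 × C: no H
  1 × N (charge +1): 3 H
  Total hydrogens = 10.

10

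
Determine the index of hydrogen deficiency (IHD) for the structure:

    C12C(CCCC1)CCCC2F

2

Molecular formula from the SMILES: C10H17F.
DoU = (2C + 2 + N − H − X)/2 = (2·10 + 2 + 0 − 17 − 1)/2 = 4/2 = 2.
(Structurally: 2 ring(s) + 0 π bond(s) = 2.)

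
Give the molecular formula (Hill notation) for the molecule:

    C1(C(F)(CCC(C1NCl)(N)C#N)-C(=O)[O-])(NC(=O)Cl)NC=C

Heavy atoms from the SMILES: 11 C, 2 Cl, 1 F, 5 N, 3 O.
Implicit hydrogens by atom environment:
  6 × C: no H
  3 × C: 2 H each → 6
  3 × N: 1 H each → 3
  2 × C: 1 H each → 2
  2 × Cl: no H
  2 × O: no H
  1 × F: no H
  1 × N: 2 H
  1 × N: no H
  1 × O (charge -1): no H
  Total hydrogens = 13.
Net charge -1.
Molecular formula: C11H13Cl2FN5O3-

C11H13Cl2FN5O3-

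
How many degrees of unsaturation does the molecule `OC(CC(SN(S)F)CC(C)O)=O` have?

1

Molecular formula from the SMILES: C6H12FNO3S2.
DoU = (2C + 2 + N − H − X)/2 = (2·6 + 2 + 1 − 12 − 1)/2 = 2/2 = 1.
(Structurally: 0 ring(s) + 1 π bond(s) = 1.)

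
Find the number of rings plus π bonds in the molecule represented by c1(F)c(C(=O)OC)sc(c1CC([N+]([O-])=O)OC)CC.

Molecular formula from the SMILES: C11H14FNO5S.
DoU = (2C + 2 + N − H − X)/2 = (2·11 + 2 + 1 − 14 − 1)/2 = 10/2 = 5.
(Structurally: 1 ring(s) + 4 π bond(s) = 5.)

5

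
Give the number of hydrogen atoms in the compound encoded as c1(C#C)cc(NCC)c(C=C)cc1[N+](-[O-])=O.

12

Hydrogens are implicit in SMILES; fill each atom to its normal valence:
  4 × C (aromatic): no H
  2 × C: 2 H each → 4
  2 × C (aromatic): 1 H each → 2
  2 × C: 1 H each → 2
  1 × C: 3 H
  1 × C: no H
  1 × N: 1 H
  1 × N (charge +1): no H
  1 × O: no H
  1 × O (charge -1): no H
  Total hydrogens = 12.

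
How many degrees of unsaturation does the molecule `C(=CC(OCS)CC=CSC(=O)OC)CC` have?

3

Molecular formula from the SMILES: C11H18O3S2.
DoU = (2C + 2 + N − H − X)/2 = (2·11 + 2 + 0 − 18 − 0)/2 = 6/2 = 3.
(Structurally: 0 ring(s) + 3 π bond(s) = 3.)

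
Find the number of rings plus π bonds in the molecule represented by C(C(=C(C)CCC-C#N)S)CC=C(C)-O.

Molecular formula from the SMILES: C12H19NOS.
DoU = (2C + 2 + N − H − X)/2 = (2·12 + 2 + 1 − 19 − 0)/2 = 8/2 = 4.
(Structurally: 0 ring(s) + 4 π bond(s) = 4.)

4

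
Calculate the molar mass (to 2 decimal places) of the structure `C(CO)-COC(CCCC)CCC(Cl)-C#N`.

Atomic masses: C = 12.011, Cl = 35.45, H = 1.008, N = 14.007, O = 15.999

247.76

Molecular formula: C12H22ClNO2.
M = 12×12.011 + 1×35.45 + 22×1.008 + 1×14.007 + 2×15.999 = 247.76 g/mol.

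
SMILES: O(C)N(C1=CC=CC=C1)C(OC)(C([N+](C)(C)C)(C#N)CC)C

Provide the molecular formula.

C17H28N3O2+

Heavy atoms from the SMILES: 17 C, 3 N, 2 O.
Implicit hydrogens by atom environment:
  7 × C: 3 H each → 21
  5 × C (aromatic): 1 H each → 5
  3 × C: no H
  2 × N: no H
  2 × O: no H
  1 × C: 2 H
  1 × C (aromatic): no H
  1 × N (charge +1): no H
  Total hydrogens = 28.
Net charge +1.
Molecular formula: C17H28N3O2+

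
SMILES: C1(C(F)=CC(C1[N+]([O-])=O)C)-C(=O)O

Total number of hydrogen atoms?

8

Hydrogens are implicit in SMILES; fill each atom to its normal valence:
  4 × C: 1 H each → 4
  2 × C: no H
  2 × O: no H
  1 × C: 3 H
  1 × F: no H
  1 × N (charge +1): no H
  1 × O: 1 H
  1 × O (charge -1): no H
  Total hydrogens = 8.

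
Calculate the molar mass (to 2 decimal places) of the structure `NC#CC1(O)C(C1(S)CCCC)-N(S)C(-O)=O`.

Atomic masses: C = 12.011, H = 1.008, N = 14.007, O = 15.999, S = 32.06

276.37

Molecular formula: C10H16N2O3S2.
M = 10×12.011 + 16×1.008 + 2×14.007 + 3×15.999 + 2×32.06 = 276.37 g/mol.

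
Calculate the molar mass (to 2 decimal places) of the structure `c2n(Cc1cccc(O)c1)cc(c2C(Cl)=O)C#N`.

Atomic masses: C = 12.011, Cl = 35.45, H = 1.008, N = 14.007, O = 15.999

Molecular formula: C13H9ClN2O2.
M = 13×12.011 + 1×35.45 + 9×1.008 + 2×14.007 + 2×15.999 = 260.68 g/mol.

260.68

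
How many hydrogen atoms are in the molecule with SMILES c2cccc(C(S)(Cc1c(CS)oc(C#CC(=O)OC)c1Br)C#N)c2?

Hydrogens are implicit in SMILES; fill each atom to its normal valence:
  5 × C (aromatic): 1 H each → 5
  5 × C (aromatic): no H
  5 × C: no H
  2 × C: 2 H each → 4
  2 × O: no H
  2 × S: 1 H each → 2
  1 × Br: no H
  1 × C: 3 H
  1 × N: no H
  1 × O (aromatic): no H
  Total hydrogens = 14.

14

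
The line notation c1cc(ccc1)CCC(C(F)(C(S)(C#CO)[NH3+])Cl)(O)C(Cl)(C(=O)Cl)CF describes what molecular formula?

Heavy atoms from the SMILES: 16 C, 3 Cl, 2 F, 1 N, 3 O, 1 S.
Implicit hydrogens by atom environment:
  7 × C: no H
  5 × C (aromatic): 1 H each → 5
  3 × C: 2 H each → 6
  3 × Cl: no H
  2 × F: no H
  2 × O: 1 H each → 2
  1 × C (aromatic): no H
  1 × N (charge +1): 3 H
  1 × O: no H
  1 × S: 1 H
  Total hydrogens = 17.
Net charge +1.
Molecular formula: C16H17Cl3F2NO3S+

C16H17Cl3F2NO3S+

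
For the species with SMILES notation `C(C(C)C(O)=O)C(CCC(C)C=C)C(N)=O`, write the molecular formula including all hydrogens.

C12H21NO3

Heavy atoms from the SMILES: 12 C, 1 N, 3 O.
Implicit hydrogens by atom environment:
  4 × C: 2 H each → 8
  4 × C: 1 H each → 4
  2 × C: 3 H each → 6
  2 × C: no H
  2 × O: no H
  1 × N: 2 H
  1 × O: 1 H
  Total hydrogens = 21.
Molecular formula: C12H21NO3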